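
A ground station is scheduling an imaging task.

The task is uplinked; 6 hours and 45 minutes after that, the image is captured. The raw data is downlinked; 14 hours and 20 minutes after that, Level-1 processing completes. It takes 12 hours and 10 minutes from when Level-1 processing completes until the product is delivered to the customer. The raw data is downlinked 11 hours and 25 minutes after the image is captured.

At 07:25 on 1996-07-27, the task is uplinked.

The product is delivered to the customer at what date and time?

The task is uplinked: 07:25 Jul 27, 1996.
The image is captured: 07:25 Jul 27, 1996 + 6h45m = 14:10 Jul 27, 1996.
The raw data is downlinked: 14:10 Jul 27, 1996 + 11h25m = 01:35 Jul 28, 1996.
Level-1 processing completes: 01:35 Jul 28, 1996 + 14h20m = 15:55 Jul 28, 1996.
The product is delivered to the customer: 15:55 Jul 28, 1996 + 12h10m = 04:05 Jul 29, 1996.

04:05 on 1996-07-29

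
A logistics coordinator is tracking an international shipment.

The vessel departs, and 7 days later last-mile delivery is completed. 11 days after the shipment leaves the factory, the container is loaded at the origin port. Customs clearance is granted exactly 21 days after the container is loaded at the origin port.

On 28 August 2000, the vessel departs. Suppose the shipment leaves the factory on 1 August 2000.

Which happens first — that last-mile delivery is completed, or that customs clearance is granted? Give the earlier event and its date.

The vessel departs: Aug 28, 2000.
Last-mile delivery is completed: Aug 28, 2000 + 7 days = Sep 4, 2000.
The shipment leaves the factory: Aug 1, 2000.
The container is loaded at the origin port: Aug 1, 2000 + 11 days = Aug 12, 2000.
Customs clearance is granted: Aug 12, 2000 + 21 days = Sep 2, 2000.
Comparing: last-mile delivery is completed on Sep 4, 2000 vs customs clearance is granted on Sep 2, 2000. Earlier: customs clearance is granted.

Customs clearance is granted — 2 September 2000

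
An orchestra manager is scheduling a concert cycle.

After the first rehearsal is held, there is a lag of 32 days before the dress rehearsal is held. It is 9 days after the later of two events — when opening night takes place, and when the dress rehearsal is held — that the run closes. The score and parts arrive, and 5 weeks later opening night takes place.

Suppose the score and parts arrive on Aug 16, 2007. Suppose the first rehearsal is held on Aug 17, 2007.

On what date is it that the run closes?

Sep 29, 2007

The score and parts arrive: Aug 16, 2007.
Opening night takes place: Aug 16, 2007 + 5 weeks = Sep 20, 2007.
The first rehearsal is held: Aug 17, 2007.
The dress rehearsal is held: Aug 17, 2007 + 32 days = Sep 18, 2007.
Both prerequisites met — opening night takes place (Sep 20, 2007), the dress rehearsal is held (Sep 18, 2007); the later is Sep 20, 2007.
The run closes: Sep 20, 2007 + 9 days = Sep 29, 2007.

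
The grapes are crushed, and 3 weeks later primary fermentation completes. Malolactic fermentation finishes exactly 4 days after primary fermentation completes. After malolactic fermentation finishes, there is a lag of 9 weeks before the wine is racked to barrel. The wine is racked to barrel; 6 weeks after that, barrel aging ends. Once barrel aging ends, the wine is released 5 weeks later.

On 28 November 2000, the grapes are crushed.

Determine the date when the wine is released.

The grapes are crushed: Nov 28, 2000.
Primary fermentation completes: Nov 28, 2000 + 3 weeks = Dec 19, 2000.
Malolactic fermentation finishes: Dec 19, 2000 + 4 days = Dec 23, 2000.
The wine is racked to barrel: Dec 23, 2000 + 9 weeks = Feb 24, 2001.
Barrel aging ends: Feb 24, 2001 + 6 weeks = Apr 7, 2001.
The wine is released: Apr 7, 2001 + 5 weeks = May 12, 2001.

12 May 2001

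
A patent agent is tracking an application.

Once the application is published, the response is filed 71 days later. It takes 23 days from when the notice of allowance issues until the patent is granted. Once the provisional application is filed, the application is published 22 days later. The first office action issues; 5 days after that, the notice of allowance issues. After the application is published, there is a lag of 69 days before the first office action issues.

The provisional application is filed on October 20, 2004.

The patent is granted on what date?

The provisional application is filed: Oct 20, 2004.
The application is published: Oct 20, 2004 + 22 days = Nov 11, 2004.
The first office action issues: Nov 11, 2004 + 69 days = Jan 19, 2005.
The notice of allowance issues: Jan 19, 2005 + 5 days = Jan 24, 2005.
The patent is granted: Jan 24, 2005 + 23 days = Feb 16, 2005.

February 16, 2005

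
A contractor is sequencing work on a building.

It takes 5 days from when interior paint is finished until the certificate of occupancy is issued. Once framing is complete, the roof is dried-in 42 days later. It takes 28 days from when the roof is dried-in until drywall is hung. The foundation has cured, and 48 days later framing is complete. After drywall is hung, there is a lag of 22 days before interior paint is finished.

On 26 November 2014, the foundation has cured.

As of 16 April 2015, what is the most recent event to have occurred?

Interior paint is finished

The foundation has cured: Nov 26, 2014.
Framing is complete: Nov 26, 2014 + 48 days = Jan 13, 2015.
The roof is dried-in: Jan 13, 2015 + 42 days = Feb 24, 2015.
Drywall is hung: Feb 24, 2015 + 28 days = Mar 24, 2015.
Interior paint is finished: Mar 24, 2015 + 22 days = Apr 15, 2015.
The certificate of occupancy is issued: Apr 15, 2015 + 5 days = Apr 20, 2015.
Apr 16, 2015 falls between when interior paint is finished (Apr 15, 2015) and when the certificate of occupancy is issued (Apr 20, 2015).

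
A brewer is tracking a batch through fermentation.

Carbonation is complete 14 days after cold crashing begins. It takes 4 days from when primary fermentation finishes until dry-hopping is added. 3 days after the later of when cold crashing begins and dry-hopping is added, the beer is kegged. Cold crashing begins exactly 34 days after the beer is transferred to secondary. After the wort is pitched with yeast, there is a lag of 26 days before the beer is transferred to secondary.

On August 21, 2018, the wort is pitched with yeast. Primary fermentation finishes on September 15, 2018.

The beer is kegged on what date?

The wort is pitched with yeast: Aug 21, 2018.
The beer is transferred to secondary: Aug 21, 2018 + 26 days = Sep 16, 2018.
Cold crashing begins: Sep 16, 2018 + 34 days = Oct 20, 2018.
Primary fermentation finishes: Sep 15, 2018.
Dry-hopping is added: Sep 15, 2018 + 4 days = Sep 19, 2018.
Both prerequisites met — cold crashing begins (Oct 20, 2018), dry-hopping is added (Sep 19, 2018); the later is Oct 20, 2018.
The beer is kegged: Oct 20, 2018 + 3 days = Oct 23, 2018.

October 23, 2018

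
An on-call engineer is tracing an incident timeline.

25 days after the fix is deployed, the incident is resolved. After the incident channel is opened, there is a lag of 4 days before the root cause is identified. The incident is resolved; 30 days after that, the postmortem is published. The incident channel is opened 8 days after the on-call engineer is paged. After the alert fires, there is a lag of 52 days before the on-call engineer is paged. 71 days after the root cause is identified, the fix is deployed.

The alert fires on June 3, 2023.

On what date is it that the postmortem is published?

The alert fires: Jun 3, 2023.
The on-call engineer is paged: Jun 3, 2023 + 52 days = Jul 25, 2023.
The incident channel is opened: Jul 25, 2023 + 8 days = Aug 2, 2023.
The root cause is identified: Aug 2, 2023 + 4 days = Aug 6, 2023.
The fix is deployed: Aug 6, 2023 + 71 days = Oct 16, 2023.
The incident is resolved: Oct 16, 2023 + 25 days = Nov 10, 2023.
The postmortem is published: Nov 10, 2023 + 30 days = Dec 10, 2023.

December 10, 2023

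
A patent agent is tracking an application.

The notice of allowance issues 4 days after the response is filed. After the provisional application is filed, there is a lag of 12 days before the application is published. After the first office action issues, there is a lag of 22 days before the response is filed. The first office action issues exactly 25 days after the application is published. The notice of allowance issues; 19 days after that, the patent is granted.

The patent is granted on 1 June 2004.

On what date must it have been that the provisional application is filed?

11 March 2004

The patent is granted: Jun 1, 2004.
The notice of allowance issues: Jun 1, 2004 − 19 days = May 13, 2004.
The response is filed: May 13, 2004 − 4 days = May 9, 2004.
The first office action issues: May 9, 2004 − 22 days = Apr 17, 2004.
The application is published: Apr 17, 2004 − 25 days = Mar 23, 2004.
The provisional application is filed: Mar 23, 2004 − 12 days = Mar 11, 2004.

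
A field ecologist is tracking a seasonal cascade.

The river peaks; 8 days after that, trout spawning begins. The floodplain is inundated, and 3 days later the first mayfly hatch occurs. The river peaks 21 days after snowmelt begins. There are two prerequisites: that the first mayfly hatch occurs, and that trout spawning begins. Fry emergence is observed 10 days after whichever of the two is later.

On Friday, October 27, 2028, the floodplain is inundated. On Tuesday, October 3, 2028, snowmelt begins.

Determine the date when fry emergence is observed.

The floodplain is inundated: Oct 27, 2028.
The first mayfly hatch occurs: Oct 27, 2028 + 3 days = Oct 30, 2028.
Snowmelt begins: Oct 3, 2028.
The river peaks: Oct 3, 2028 + 21 days = Oct 24, 2028.
Trout spawning begins: Oct 24, 2028 + 8 days = Nov 1, 2028.
Both prerequisites met — the first mayfly hatch occurs (Oct 30, 2028), trout spawning begins (Nov 1, 2028); the later is Nov 1, 2028.
Fry emergence is observed: Nov 1, 2028 + 10 days = Nov 11, 2028.

Saturday, November 11, 2028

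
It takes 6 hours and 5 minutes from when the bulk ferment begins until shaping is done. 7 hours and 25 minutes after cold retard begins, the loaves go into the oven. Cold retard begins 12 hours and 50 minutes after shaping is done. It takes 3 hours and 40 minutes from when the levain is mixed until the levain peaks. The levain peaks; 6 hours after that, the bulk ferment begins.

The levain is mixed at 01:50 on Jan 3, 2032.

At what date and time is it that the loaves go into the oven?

The levain is mixed: 01:50 Jan 3, 2032.
The levain peaks: 01:50 Jan 3, 2032 + 3h40m = 05:30 Jan 3, 2032.
The bulk ferment begins: 05:30 Jan 3, 2032 + 6h = 11:30 Jan 3, 2032.
Shaping is done: 11:30 Jan 3, 2032 + 6h05m = 17:35 Jan 3, 2032.
Cold retard begins: 17:35 Jan 3, 2032 + 12h50m = 06:25 Jan 4, 2032.
The loaves go into the oven: 06:25 Jan 4, 2032 + 7h25m = 13:50 Jan 4, 2032.

13:50 on Jan 4, 2032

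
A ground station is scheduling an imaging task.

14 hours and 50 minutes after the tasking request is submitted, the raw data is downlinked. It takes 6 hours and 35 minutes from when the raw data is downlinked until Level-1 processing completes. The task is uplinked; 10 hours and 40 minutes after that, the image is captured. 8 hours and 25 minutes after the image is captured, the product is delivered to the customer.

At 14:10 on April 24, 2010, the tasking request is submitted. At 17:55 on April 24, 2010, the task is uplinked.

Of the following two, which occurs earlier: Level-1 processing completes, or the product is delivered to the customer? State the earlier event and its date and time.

Level-1 processing completes — 11:35 on April 25, 2010

The tasking request is submitted: 14:10 Apr 24, 2010.
The raw data is downlinked: 14:10 Apr 24, 2010 + 14h50m = 05:00 Apr 25, 2010.
Level-1 processing completes: 05:00 Apr 25, 2010 + 6h35m = 11:35 Apr 25, 2010.
The task is uplinked: 17:55 Apr 24, 2010.
The image is captured: 17:55 Apr 24, 2010 + 10h40m = 04:35 Apr 25, 2010.
The product is delivered to the customer: 04:35 Apr 25, 2010 + 8h25m = 13:00 Apr 25, 2010.
Comparing: Level-1 processing completes at 11:35 Apr 25, 2010 vs the product is delivered to the customer at 13:00 Apr 25, 2010. Earlier: Level-1 processing completes.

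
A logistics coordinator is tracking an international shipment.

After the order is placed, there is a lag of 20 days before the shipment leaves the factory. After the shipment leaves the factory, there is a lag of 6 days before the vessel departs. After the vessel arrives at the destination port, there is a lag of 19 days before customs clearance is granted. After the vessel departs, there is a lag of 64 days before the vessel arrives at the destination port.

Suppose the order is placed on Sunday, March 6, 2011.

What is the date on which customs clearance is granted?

The order is placed: Mar 6, 2011.
The shipment leaves the factory: Mar 6, 2011 + 20 days = Mar 26, 2011.
The vessel departs: Mar 26, 2011 + 6 days = Apr 1, 2011.
The vessel arrives at the destination port: Apr 1, 2011 + 64 days = Jun 4, 2011.
Customs clearance is granted: Jun 4, 2011 + 19 days = Jun 23, 2011.

Thursday, June 23, 2011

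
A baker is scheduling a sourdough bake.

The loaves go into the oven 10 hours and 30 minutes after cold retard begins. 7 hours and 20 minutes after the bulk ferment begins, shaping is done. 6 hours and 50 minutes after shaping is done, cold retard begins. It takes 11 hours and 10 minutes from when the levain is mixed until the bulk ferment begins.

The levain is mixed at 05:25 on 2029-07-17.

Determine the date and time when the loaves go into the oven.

The levain is mixed: 05:25 Jul 17, 2029.
The bulk ferment begins: 05:25 Jul 17, 2029 + 11h10m = 16:35 Jul 17, 2029.
Shaping is done: 16:35 Jul 17, 2029 + 7h20m = 23:55 Jul 17, 2029.
Cold retard begins: 23:55 Jul 17, 2029 + 6h50m = 06:45 Jul 18, 2029.
The loaves go into the oven: 06:45 Jul 18, 2029 + 10h30m = 17:15 Jul 18, 2029.

17:15 on 2029-07-18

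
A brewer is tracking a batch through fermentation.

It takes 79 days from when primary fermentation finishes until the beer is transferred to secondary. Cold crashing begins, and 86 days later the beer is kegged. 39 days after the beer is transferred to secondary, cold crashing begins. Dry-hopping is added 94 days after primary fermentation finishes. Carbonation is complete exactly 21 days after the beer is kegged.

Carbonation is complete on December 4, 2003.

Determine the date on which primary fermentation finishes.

April 23, 2003

Carbonation is complete: Dec 4, 2003.
The beer is kegged: Dec 4, 2003 − 21 days = Nov 13, 2003.
Cold crashing begins: Nov 13, 2003 − 86 days = Aug 19, 2003.
The beer is transferred to secondary: Aug 19, 2003 − 39 days = Jul 11, 2003.
Primary fermentation finishes: Jul 11, 2003 − 79 days = Apr 23, 2003.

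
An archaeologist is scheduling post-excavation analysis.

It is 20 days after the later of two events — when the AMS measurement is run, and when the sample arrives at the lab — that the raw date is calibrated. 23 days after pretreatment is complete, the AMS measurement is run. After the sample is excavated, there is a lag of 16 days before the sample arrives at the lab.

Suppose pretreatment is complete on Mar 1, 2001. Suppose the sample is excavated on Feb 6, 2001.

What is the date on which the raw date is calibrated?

Pretreatment is complete: Mar 1, 2001.
The AMS measurement is run: Mar 1, 2001 + 23 days = Mar 24, 2001.
The sample is excavated: Feb 6, 2001.
The sample arrives at the lab: Feb 6, 2001 + 16 days = Feb 22, 2001.
Both prerequisites met — the AMS measurement is run (Mar 24, 2001), the sample arrives at the lab (Feb 22, 2001); the later is Mar 24, 2001.
The raw date is calibrated: Mar 24, 2001 + 20 days = Apr 13, 2001.

Apr 13, 2001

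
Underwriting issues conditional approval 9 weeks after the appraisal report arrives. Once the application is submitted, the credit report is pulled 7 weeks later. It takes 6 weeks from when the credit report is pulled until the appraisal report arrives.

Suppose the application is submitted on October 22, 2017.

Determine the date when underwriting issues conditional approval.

March 25, 2018

The application is submitted: Oct 22, 2017.
The credit report is pulled: Oct 22, 2017 + 7 weeks = Dec 10, 2017.
The appraisal report arrives: Dec 10, 2017 + 6 weeks = Jan 21, 2018.
Underwriting issues conditional approval: Jan 21, 2018 + 9 weeks = Mar 25, 2018.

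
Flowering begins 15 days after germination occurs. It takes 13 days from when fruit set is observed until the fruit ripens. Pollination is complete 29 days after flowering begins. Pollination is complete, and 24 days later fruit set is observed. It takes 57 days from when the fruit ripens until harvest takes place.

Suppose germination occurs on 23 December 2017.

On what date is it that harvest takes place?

Germination occurs: Dec 23, 2017.
Flowering begins: Dec 23, 2017 + 15 days = Jan 7, 2018.
Pollination is complete: Jan 7, 2018 + 29 days = Feb 5, 2018.
Fruit set is observed: Feb 5, 2018 + 24 days = Mar 1, 2018.
The fruit ripens: Mar 1, 2018 + 13 days = Mar 14, 2018.
Harvest takes place: Mar 14, 2018 + 57 days = May 10, 2018.

10 May 2018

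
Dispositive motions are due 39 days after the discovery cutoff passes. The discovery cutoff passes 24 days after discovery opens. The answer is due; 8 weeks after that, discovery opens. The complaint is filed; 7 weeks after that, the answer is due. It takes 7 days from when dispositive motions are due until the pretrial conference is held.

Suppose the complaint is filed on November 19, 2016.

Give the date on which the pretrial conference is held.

The complaint is filed: Nov 19, 2016.
The answer is due: Nov 19, 2016 + 7 weeks = Jan 7, 2017.
Discovery opens: Jan 7, 2017 + 8 weeks = Mar 4, 2017.
The discovery cutoff passes: Mar 4, 2017 + 24 days = Mar 28, 2017.
Dispositive motions are due: Mar 28, 2017 + 39 days = May 6, 2017.
The pretrial conference is held: May 6, 2017 + 7 days = May 13, 2017.

May 13, 2017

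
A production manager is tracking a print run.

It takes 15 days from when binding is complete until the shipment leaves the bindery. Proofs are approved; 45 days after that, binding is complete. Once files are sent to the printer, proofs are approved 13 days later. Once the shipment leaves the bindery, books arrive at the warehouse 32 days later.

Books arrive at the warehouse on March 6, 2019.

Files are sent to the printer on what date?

Books arrive at the warehouse: Mar 6, 2019.
The shipment leaves the bindery: Mar 6, 2019 − 32 days = Feb 2, 2019.
Binding is complete: Feb 2, 2019 − 15 days = Jan 18, 2019.
Proofs are approved: Jan 18, 2019 − 45 days = Dec 4, 2018.
Files are sent to the printer: Dec 4, 2018 − 13 days = Nov 21, 2018.

November 21, 2018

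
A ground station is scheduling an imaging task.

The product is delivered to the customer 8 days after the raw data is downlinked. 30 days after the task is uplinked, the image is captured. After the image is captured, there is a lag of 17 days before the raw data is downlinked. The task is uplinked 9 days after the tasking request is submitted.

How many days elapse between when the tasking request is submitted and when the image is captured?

39 days

Causal path: the tasking request is submitted → the task is uplinked → the image is captured.
Total delay along the path: 9 + 30 = 39 days.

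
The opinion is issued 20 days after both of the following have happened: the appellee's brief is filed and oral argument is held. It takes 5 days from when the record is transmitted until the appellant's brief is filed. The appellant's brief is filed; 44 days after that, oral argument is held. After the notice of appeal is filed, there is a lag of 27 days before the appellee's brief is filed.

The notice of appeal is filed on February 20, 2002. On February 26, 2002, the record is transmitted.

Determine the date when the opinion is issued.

The notice of appeal is filed: Feb 20, 2002.
The appellee's brief is filed: Feb 20, 2002 + 27 days = Mar 19, 2002.
The record is transmitted: Feb 26, 2002.
The appellant's brief is filed: Feb 26, 2002 + 5 days = Mar 3, 2002.
Oral argument is held: Mar 3, 2002 + 44 days = Apr 16, 2002.
Both prerequisites met — the appellee's brief is filed (Mar 19, 2002), oral argument is held (Apr 16, 2002); the later is Apr 16, 2002.
The opinion is issued: Apr 16, 2002 + 20 days = May 6, 2002.

May 6, 2002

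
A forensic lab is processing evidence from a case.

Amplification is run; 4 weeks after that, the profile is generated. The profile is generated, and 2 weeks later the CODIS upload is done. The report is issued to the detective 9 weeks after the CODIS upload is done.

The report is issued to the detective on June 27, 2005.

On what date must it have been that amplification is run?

March 14, 2005

The report is issued to the detective: Jun 27, 2005.
The CODIS upload is done: Jun 27, 2005 − 9 weeks = Apr 25, 2005.
The profile is generated: Apr 25, 2005 − 2 weeks = Apr 11, 2005.
Amplification is run: Apr 11, 2005 − 4 weeks = Mar 14, 2005.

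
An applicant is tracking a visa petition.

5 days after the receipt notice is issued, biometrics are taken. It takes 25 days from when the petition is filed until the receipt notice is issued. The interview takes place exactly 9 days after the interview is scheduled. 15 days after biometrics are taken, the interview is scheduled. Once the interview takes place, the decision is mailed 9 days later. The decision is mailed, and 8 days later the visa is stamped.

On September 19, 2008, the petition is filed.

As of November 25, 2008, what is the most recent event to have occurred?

The decision is mailed

The petition is filed: Sep 19, 2008.
The receipt notice is issued: Sep 19, 2008 + 25 days = Oct 14, 2008.
Biometrics are taken: Oct 14, 2008 + 5 days = Oct 19, 2008.
The interview is scheduled: Oct 19, 2008 + 15 days = Nov 3, 2008.
The interview takes place: Nov 3, 2008 + 9 days = Nov 12, 2008.
The decision is mailed: Nov 12, 2008 + 9 days = Nov 21, 2008.
The visa is stamped: Nov 21, 2008 + 8 days = Nov 29, 2008.
Nov 25, 2008 falls between when the decision is mailed (Nov 21, 2008) and when the visa is stamped (Nov 29, 2008).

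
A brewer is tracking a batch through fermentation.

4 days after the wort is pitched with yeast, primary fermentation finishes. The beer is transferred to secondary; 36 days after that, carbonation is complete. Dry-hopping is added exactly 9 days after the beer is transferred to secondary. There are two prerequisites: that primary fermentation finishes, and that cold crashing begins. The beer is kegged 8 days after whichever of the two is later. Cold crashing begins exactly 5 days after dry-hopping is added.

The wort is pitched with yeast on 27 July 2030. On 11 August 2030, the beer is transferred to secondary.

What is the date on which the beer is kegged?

The wort is pitched with yeast: Jul 27, 2030.
Primary fermentation finishes: Jul 27, 2030 + 4 days = Jul 31, 2030.
The beer is transferred to secondary: Aug 11, 2030.
Dry-hopping is added: Aug 11, 2030 + 9 days = Aug 20, 2030.
Cold crashing begins: Aug 20, 2030 + 5 days = Aug 25, 2030.
Both prerequisites met — primary fermentation finishes (Jul 31, 2030), cold crashing begins (Aug 25, 2030); the later is Aug 25, 2030.
The beer is kegged: Aug 25, 2030 + 8 days = Sep 2, 2030.

2 September 2030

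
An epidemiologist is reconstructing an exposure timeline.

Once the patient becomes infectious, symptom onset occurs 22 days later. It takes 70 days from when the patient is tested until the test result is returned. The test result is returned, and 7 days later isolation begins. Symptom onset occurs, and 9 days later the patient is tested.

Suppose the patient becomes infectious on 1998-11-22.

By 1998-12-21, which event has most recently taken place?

The patient becomes infectious: Nov 22, 1998.
Symptom onset occurs: Nov 22, 1998 + 22 days = Dec 14, 1998.
The patient is tested: Dec 14, 1998 + 9 days = Dec 23, 1998.
The test result is returned: Dec 23, 1998 + 70 days = Mar 3, 1999.
Isolation begins: Mar 3, 1999 + 7 days = Mar 10, 1999.
Dec 21, 1998 falls between when symptom onset occurs (Dec 14, 1998) and when the patient is tested (Dec 23, 1998).

Symptom onset occurs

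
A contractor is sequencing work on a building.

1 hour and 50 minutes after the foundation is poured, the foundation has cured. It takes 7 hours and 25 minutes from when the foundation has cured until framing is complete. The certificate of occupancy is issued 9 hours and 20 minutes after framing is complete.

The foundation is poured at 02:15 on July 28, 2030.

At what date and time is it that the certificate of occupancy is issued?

The foundation is poured: 02:15 Jul 28, 2030.
The foundation has cured: 02:15 Jul 28, 2030 + 1h50m = 04:05 Jul 28, 2030.
Framing is complete: 04:05 Jul 28, 2030 + 7h25m = 11:30 Jul 28, 2030.
The certificate of occupancy is issued: 11:30 Jul 28, 2030 + 9h20m = 20:50 Jul 28, 2030.

20:50 on July 28, 2030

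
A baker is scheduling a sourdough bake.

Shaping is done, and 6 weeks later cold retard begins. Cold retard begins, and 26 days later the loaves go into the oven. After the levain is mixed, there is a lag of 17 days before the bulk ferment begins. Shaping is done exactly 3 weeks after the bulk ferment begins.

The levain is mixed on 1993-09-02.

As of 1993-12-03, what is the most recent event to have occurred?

The levain is mixed: Sep 2, 1993.
The bulk ferment begins: Sep 2, 1993 + 17 days = Sep 19, 1993.
Shaping is done: Sep 19, 1993 + 3 weeks = Oct 10, 1993.
Cold retard begins: Oct 10, 1993 + 6 weeks = Nov 21, 1993.
The loaves go into the oven: Nov 21, 1993 + 26 days = Dec 17, 1993.
Dec 3, 1993 falls between when cold retard begins (Nov 21, 1993) and when the loaves go into the oven (Dec 17, 1993).

Cold retard begins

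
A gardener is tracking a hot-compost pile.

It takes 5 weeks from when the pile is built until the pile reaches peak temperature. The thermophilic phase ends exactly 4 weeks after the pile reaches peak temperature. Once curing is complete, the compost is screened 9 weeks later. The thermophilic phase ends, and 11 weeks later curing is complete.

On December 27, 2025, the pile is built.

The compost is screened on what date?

The pile is built: Dec 27, 2025.
The pile reaches peak temperature: Dec 27, 2025 + 5 weeks = Jan 31, 2026.
The thermophilic phase ends: Jan 31, 2026 + 4 weeks = Feb 28, 2026.
Curing is complete: Feb 28, 2026 + 11 weeks = May 16, 2026.
The compost is screened: May 16, 2026 + 9 weeks = Jul 18, 2026.

July 18, 2026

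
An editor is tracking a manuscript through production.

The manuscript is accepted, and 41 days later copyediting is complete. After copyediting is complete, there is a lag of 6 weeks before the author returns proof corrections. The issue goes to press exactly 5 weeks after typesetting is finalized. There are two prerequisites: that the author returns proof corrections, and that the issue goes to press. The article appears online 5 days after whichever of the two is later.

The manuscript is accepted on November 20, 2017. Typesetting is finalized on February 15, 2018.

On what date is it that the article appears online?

The manuscript is accepted: Nov 20, 2017.
Copyediting is complete: Nov 20, 2017 + 41 days = Dec 31, 2017.
The author returns proof corrections: Dec 31, 2017 + 6 weeks = Feb 11, 2018.
Typesetting is finalized: Feb 15, 2018.
The issue goes to press: Feb 15, 2018 + 5 weeks = Mar 22, 2018.
Both prerequisites met — the author returns proof corrections (Feb 11, 2018), the issue goes to press (Mar 22, 2018); the later is Mar 22, 2018.
The article appears online: Mar 22, 2018 + 5 days = Mar 27, 2018.

March 27, 2018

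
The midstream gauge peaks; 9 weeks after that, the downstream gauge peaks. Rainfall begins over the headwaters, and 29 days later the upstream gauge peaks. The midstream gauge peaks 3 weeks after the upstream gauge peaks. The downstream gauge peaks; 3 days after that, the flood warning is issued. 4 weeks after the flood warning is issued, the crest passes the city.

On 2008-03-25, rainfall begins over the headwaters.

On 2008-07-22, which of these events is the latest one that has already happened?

The flood warning is issued

Rainfall begins over the headwaters: Mar 25, 2008.
The upstream gauge peaks: Mar 25, 2008 + 29 days = Apr 23, 2008.
The midstream gauge peaks: Apr 23, 2008 + 3 weeks = May 14, 2008.
The downstream gauge peaks: May 14, 2008 + 9 weeks = Jul 16, 2008.
The flood warning is issued: Jul 16, 2008 + 3 days = Jul 19, 2008.
The crest passes the city: Jul 19, 2008 + 4 weeks = Aug 16, 2008.
Jul 22, 2008 falls between when the flood warning is issued (Jul 19, 2008) and when the crest passes the city (Aug 16, 2008).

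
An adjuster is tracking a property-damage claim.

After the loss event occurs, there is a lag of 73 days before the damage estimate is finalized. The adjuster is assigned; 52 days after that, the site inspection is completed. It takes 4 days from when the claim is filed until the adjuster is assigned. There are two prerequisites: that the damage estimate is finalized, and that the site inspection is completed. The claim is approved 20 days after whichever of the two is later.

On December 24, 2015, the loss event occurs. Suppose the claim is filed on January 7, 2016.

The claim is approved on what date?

March 26, 2016

The loss event occurs: Dec 24, 2015.
The damage estimate is finalized: Dec 24, 2015 + 73 days = Mar 6, 2016.
The claim is filed: Jan 7, 2016.
The adjuster is assigned: Jan 7, 2016 + 4 days = Jan 11, 2016.
The site inspection is completed: Jan 11, 2016 + 52 days = Mar 3, 2016.
Both prerequisites met — the damage estimate is finalized (Mar 6, 2016), the site inspection is completed (Mar 3, 2016); the later is Mar 6, 2016.
The claim is approved: Mar 6, 2016 + 20 days = Mar 26, 2016.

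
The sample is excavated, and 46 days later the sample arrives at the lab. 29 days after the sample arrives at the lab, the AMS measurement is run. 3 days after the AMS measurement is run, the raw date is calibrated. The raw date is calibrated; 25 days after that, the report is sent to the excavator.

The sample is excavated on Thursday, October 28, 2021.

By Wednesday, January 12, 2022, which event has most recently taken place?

The AMS measurement is run

The sample is excavated: Oct 28, 2021.
The sample arrives at the lab: Oct 28, 2021 + 46 days = Dec 13, 2021.
The AMS measurement is run: Dec 13, 2021 + 29 days = Jan 11, 2022.
The raw date is calibrated: Jan 11, 2022 + 3 days = Jan 14, 2022.
The report is sent to the excavator: Jan 14, 2022 + 25 days = Feb 8, 2022.
Jan 12, 2022 falls between when the AMS measurement is run (Jan 11, 2022) and when the raw date is calibrated (Jan 14, 2022).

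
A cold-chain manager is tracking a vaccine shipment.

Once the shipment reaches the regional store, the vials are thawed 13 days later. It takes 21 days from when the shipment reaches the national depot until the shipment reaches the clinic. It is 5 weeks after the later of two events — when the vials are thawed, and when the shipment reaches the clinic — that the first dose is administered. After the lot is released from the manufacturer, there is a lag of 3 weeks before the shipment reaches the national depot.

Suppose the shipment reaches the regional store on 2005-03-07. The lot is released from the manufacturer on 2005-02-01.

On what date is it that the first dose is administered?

The shipment reaches the regional store: Mar 7, 2005.
The vials are thawed: Mar 7, 2005 + 13 days = Mar 20, 2005.
The lot is released from the manufacturer: Feb 1, 2005.
The shipment reaches the national depot: Feb 1, 2005 + 3 weeks = Feb 22, 2005.
The shipment reaches the clinic: Feb 22, 2005 + 21 days = Mar 15, 2005.
Both prerequisites met — the vials are thawed (Mar 20, 2005), the shipment reaches the clinic (Mar 15, 2005); the later is Mar 20, 2005.
The first dose is administered: Mar 20, 2005 + 5 weeks = Apr 24, 2005.

2005-04-24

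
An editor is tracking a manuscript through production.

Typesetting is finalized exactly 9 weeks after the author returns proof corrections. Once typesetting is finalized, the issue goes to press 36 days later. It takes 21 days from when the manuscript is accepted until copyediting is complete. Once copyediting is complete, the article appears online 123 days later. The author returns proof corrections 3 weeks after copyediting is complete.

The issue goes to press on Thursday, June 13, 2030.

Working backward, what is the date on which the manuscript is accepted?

The issue goes to press: Jun 13, 2030.
Typesetting is finalized: Jun 13, 2030 − 36 days = May 8, 2030.
The author returns proof corrections: May 8, 2030 − 9 weeks = Mar 6, 2030.
Copyediting is complete: Mar 6, 2030 − 3 weeks = Feb 13, 2030.
The manuscript is accepted: Feb 13, 2030 − 21 days = Jan 23, 2030.

Wednesday, January 23, 2030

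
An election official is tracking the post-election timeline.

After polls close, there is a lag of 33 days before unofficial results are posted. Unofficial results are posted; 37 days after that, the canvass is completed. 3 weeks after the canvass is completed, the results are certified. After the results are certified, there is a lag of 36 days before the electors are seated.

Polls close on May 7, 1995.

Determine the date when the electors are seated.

Sep 11, 1995

Polls close: May 7, 1995.
Unofficial results are posted: May 7, 1995 + 33 days = Jun 9, 1995.
The canvass is completed: Jun 9, 1995 + 37 days = Jul 16, 1995.
The results are certified: Jul 16, 1995 + 3 weeks = Aug 6, 1995.
The electors are seated: Aug 6, 1995 + 36 days = Sep 11, 1995.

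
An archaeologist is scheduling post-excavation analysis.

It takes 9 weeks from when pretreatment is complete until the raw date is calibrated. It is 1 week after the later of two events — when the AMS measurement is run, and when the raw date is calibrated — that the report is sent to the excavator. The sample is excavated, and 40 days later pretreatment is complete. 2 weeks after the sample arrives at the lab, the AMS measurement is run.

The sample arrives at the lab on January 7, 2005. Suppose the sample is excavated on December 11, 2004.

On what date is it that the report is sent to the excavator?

March 31, 2005

The sample arrives at the lab: Jan 7, 2005.
The AMS measurement is run: Jan 7, 2005 + 2 weeks = Jan 21, 2005.
The sample is excavated: Dec 11, 2004.
Pretreatment is complete: Dec 11, 2004 + 40 days = Jan 20, 2005.
The raw date is calibrated: Jan 20, 2005 + 9 weeks = Mar 24, 2005.
Both prerequisites met — the AMS measurement is run (Jan 21, 2005), the raw date is calibrated (Mar 24, 2005); the later is Mar 24, 2005.
The report is sent to the excavator: Mar 24, 2005 + 1 week = Mar 31, 2005.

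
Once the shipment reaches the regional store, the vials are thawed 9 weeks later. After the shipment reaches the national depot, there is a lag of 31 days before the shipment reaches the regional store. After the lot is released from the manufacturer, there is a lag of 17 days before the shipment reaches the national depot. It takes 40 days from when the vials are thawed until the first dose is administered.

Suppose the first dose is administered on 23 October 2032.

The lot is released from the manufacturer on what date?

The first dose is administered: Oct 23, 2032.
The vials are thawed: Oct 23, 2032 − 40 days = Sep 13, 2032.
The shipment reaches the regional store: Sep 13, 2032 − 9 weeks = Jul 12, 2032.
The shipment reaches the national depot: Jul 12, 2032 − 31 days = Jun 11, 2032.
The lot is released from the manufacturer: Jun 11, 2032 − 17 days = May 25, 2032.

25 May 2032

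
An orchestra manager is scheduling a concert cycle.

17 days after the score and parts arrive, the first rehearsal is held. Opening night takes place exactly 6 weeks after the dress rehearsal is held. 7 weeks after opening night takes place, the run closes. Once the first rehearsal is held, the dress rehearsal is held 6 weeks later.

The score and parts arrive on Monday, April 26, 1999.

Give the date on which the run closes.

The score and parts arrive: Apr 26, 1999.
The first rehearsal is held: Apr 26, 1999 + 17 days = May 13, 1999.
The dress rehearsal is held: May 13, 1999 + 6 weeks = Jun 24, 1999.
Opening night takes place: Jun 24, 1999 + 6 weeks = Aug 5, 1999.
The run closes: Aug 5, 1999 + 7 weeks = Sep 23, 1999.

Thursday, September 23, 1999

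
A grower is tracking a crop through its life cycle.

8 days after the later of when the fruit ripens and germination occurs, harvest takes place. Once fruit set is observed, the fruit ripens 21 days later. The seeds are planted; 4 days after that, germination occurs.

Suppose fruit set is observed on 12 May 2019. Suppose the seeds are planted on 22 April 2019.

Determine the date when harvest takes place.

10 June 2019

Fruit set is observed: May 12, 2019.
The fruit ripens: May 12, 2019 + 21 days = Jun 2, 2019.
The seeds are planted: Apr 22, 2019.
Germination occurs: Apr 22, 2019 + 4 days = Apr 26, 2019.
Both prerequisites met — the fruit ripens (Jun 2, 2019), germination occurs (Apr 26, 2019); the later is Jun 2, 2019.
Harvest takes place: Jun 2, 2019 + 8 days = Jun 10, 2019.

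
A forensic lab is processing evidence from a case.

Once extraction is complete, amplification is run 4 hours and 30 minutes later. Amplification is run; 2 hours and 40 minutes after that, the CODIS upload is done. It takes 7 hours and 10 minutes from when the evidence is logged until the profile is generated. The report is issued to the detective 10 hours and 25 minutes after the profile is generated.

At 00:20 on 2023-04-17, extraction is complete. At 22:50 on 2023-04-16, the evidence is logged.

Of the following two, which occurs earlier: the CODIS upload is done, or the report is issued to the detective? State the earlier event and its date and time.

Extraction is complete: 00:20 Apr 17, 2023.
Amplification is run: 00:20 Apr 17, 2023 + 4h30m = 04:50 Apr 17, 2023.
The CODIS upload is done: 04:50 Apr 17, 2023 + 2h40m = 07:30 Apr 17, 2023.
The evidence is logged: 22:50 Apr 16, 2023.
The profile is generated: 22:50 Apr 16, 2023 + 7h10m = 06:00 Apr 17, 2023.
The report is issued to the detective: 06:00 Apr 17, 2023 + 10h25m = 16:25 Apr 17, 2023.
Comparing: the CODIS upload is done at 07:30 Apr 17, 2023 vs the report is issued to the detective at 16:25 Apr 17, 2023. Earlier: the CODIS upload is done.

The CODIS upload is done — 07:30 on 2023-04-17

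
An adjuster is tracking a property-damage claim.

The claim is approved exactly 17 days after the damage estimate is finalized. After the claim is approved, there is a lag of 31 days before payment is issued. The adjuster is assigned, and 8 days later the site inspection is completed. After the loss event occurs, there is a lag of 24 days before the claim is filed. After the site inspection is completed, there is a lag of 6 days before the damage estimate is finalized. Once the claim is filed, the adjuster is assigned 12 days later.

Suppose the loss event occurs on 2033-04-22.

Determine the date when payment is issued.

The loss event occurs: Apr 22, 2033.
The claim is filed: Apr 22, 2033 + 24 days = May 16, 2033.
The adjuster is assigned: May 16, 2033 + 12 days = May 28, 2033.
The site inspection is completed: May 28, 2033 + 8 days = Jun 5, 2033.
The damage estimate is finalized: Jun 5, 2033 + 6 days = Jun 11, 2033.
The claim is approved: Jun 11, 2033 + 17 days = Jun 28, 2033.
Payment is issued: Jun 28, 2033 + 31 days = Jul 29, 2033.

2033-07-29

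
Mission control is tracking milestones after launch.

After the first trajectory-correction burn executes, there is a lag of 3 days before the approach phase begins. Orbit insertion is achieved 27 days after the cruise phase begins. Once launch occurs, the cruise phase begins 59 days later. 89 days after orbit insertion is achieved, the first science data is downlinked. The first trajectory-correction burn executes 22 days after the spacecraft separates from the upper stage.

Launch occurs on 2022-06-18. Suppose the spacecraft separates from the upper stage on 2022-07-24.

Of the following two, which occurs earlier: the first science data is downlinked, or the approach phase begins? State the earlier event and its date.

The approach phase begins — 2022-08-18

Launch occurs: Jun 18, 2022.
The cruise phase begins: Jun 18, 2022 + 59 days = Aug 16, 2022.
Orbit insertion is achieved: Aug 16, 2022 + 27 days = Sep 12, 2022.
The first science data is downlinked: Sep 12, 2022 + 89 days = Dec 10, 2022.
The spacecraft separates from the upper stage: Jul 24, 2022.
The first trajectory-correction burn executes: Jul 24, 2022 + 22 days = Aug 15, 2022.
The approach phase begins: Aug 15, 2022 + 3 days = Aug 18, 2022.
Comparing: the first science data is downlinked on Dec 10, 2022 vs the approach phase begins on Aug 18, 2022. Earlier: the approach phase begins.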